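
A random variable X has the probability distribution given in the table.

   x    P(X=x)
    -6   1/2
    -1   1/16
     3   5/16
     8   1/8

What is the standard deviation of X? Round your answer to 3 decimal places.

5.254

E[X] = -9/8, E[X²] = 231/8
Var(X) = E[X²] − (E[X])² = 231/8 − 81/64 = 1767/64
SD(X) = √(1767/64) ≈ 5.254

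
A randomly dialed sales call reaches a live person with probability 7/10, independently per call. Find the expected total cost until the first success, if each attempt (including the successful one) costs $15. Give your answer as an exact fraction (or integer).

150/7 dollars

E[#attempts] = 1/p = 10/7; E[cost] = 15·10/7 = 150/7.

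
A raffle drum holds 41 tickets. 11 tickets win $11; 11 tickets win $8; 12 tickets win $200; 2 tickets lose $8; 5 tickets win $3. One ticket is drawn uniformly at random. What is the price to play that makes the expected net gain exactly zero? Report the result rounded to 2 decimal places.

E[payout] = (11/41)·11 + (11/41)·8 + (12/41)·200 + (2/41)·(-8) + (5/41)·3 = 2608/41
Fair fee = E[payout] = 2608/41 ≈ $63.61

$63.61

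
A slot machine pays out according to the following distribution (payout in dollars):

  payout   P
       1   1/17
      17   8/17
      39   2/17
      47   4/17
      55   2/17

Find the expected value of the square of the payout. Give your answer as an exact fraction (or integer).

E[X²] = (1/17)·1 + (8/17)·289 + (2/17)·1521 + (4/17)·2209 + (2/17)·3025
     = 20241/17

20241/17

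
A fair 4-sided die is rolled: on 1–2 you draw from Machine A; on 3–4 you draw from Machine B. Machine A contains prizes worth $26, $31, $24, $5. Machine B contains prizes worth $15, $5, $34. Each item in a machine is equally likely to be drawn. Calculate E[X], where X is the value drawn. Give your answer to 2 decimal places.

$19.75

E[X | Machine A] = (26 + 31 + 24 + 5)/4 = 43/2
E[X | Machine B] = (15 + 5 + 34)/3 = 18
E[X] = (1/2)·43/2 + (1/2)·18 = 79/4 ≈ 19.75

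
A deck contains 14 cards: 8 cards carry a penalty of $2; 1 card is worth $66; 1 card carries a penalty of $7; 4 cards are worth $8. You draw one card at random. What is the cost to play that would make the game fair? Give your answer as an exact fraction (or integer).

E[payout] = (8/14)·(-2) + (1/14)·66 + (1/14)·(-7) + (4/14)·8 = 75/14
Fair fee = E[payout] = 75/14

75/14 dollars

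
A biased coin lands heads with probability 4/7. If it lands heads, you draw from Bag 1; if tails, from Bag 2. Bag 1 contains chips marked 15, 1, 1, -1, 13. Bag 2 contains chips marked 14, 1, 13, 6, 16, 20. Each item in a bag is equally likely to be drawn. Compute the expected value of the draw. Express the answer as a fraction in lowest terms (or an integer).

291/35

E[X | Bag 1] = (15 + 1 + 1 − 1 + 13)/5 = 29/5
E[X | Bag 2] = (14 + 1 + 13 + 6 + 16 + 20)/6 = 35/3
E[X] = (4/7)·29/5 + (3/7)·35/3 = 291/35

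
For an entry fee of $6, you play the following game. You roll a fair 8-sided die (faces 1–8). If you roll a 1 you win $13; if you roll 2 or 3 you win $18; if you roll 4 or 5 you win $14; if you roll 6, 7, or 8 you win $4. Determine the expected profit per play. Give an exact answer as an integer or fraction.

E[payout] = (3/8)·4 + (1/8)·13 + (1/4)·14 + (1/4)·18 = 89/8
Expected profit = 89/8 − 6 = 41/8

41/8 dollars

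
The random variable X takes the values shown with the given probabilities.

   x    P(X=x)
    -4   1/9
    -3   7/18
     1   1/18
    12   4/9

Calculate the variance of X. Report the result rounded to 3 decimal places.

55.062

E[X] = (1/9)·(-4) + (7/18)·(-3) + (1/18)·1 + (4/9)·12 = 34/9
E[X²] = (1/9)·16 + (7/18)·9 + (1/18)·1 + (4/9)·144 = 208/3
Var(X) = 208/3 − (34/9)² = 4460/81 ≈ 55.062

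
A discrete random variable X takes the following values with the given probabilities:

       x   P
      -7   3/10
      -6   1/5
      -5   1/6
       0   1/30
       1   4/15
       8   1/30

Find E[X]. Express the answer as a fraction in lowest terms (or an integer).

-18/5

E[X] = (3/10)·(-7) + (1/5)·(-6) + (1/6)·(-5) + (1/30)·0 + (4/15)·1 + (1/30)·8
     = -18/5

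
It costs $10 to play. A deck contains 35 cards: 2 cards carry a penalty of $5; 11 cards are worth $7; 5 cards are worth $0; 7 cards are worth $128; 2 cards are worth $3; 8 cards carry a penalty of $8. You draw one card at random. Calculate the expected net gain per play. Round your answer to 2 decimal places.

E[payout] = (2/35)·(-5) + (11/35)·7 + (5/35)·0 + (7/35)·128 + (2/35)·3 + (8/35)·(-8) = 181/7
Expected profit = 181/7 − 10 = 111/7 ≈ $15.86

$15.86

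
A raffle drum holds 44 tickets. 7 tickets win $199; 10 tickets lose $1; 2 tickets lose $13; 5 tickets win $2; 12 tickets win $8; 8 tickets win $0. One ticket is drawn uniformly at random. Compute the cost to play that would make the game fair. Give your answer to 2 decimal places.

E[payout] = (7/44)·199 + (10/44)·(-1) + (2/44)·(-13) + (5/44)·2 + (12/44)·8 + (8/44)·0 = 133/4
Fair fee = E[payout] = 133/4 ≈ $33.25

$33.25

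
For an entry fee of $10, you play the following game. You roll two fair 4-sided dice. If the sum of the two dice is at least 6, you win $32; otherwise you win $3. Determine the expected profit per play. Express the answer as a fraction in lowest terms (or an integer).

31/8 dollars

E[payout] = (5/8)·3 + (3/8)·32 = 111/8
Expected profit = 111/8 − 10 = 31/8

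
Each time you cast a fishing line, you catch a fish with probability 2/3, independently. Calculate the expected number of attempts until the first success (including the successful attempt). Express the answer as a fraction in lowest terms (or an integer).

3/2

For a geometric distribution, E[trials] = 1/p = 1/(2/3) = 3/2.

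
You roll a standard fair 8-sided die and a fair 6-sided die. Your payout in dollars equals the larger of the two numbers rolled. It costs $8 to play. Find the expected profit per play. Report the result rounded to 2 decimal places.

Distribution of the larger of the two numbers rolled: 1 w.p. 1/48, 2 w.p. 1/16, 3 w.p. 5/48, 4 w.p. 7/48, 5 w.p. 3/16, 6 w.p. 11/48, …
E[payout] = (1/48)·1 + (1/16)·2 + (5/48)·3 + (7/48)·4 + (3/16)·5 + (11/48)·6 + (1/8)·7 + (1/8)·8 = 251/48
Expected profit = 251/48 − 8 = -133/48 ≈ -$2.77

-$2.77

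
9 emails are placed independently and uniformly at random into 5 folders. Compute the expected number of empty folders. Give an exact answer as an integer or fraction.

Let Xⱼ=1 if folder j is empty. P(Xⱼ=1) = ((5-1)/5)^9 = 262144/1953125.
By linearity, E[#empty] = 5·262144/1953125 = 262144/390625.

262144/390625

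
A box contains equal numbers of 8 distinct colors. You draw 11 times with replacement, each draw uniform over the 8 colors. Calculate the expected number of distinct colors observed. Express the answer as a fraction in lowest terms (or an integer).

Let Xⱼ=1 if type j appears at least once. P(Xⱼ=1) = 1 − ((8−1)/8)^11 = 6612607849/8589934592.
E[#distinct] = 8·6612607849/8589934592 = 6612607849/1073741824.

6612607849/1073741824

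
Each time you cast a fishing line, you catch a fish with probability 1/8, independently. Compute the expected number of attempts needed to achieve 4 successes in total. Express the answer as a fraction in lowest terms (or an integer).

By linearity (sum of 4 independent geometric waits), E[trials] = 4/p = 4/(1/8) = 32.

32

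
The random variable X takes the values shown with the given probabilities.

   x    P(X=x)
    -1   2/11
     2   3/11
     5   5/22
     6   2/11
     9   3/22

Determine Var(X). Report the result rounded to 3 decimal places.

9.967

E[X] = (2/11)·(-1) + (3/11)·2 + (5/22)·5 + (2/11)·6 + (3/22)·9 = 42/11
E[X²] = (2/11)·1 + (3/11)·4 + (5/22)·25 + (2/11)·36 + (3/22)·81 = 270/11
Var(X) = 270/11 − (42/11)² = 1206/121 ≈ 9.967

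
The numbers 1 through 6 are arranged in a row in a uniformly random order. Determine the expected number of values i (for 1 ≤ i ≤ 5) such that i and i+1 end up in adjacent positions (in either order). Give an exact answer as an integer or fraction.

5/3

For each i ∈ {1,…,5}, let Xᵢ = 1 if i and i+1 are adjacent. P(Xᵢ=1) = 2·(6−1)!/6! = 2/6.
By linearity, E[ΣXᵢ] = (5)·(2/6) = 5/3.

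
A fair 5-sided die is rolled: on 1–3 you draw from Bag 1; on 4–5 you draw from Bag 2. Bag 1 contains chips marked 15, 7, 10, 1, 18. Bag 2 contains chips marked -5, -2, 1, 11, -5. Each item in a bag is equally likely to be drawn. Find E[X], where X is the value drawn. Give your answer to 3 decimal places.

E[X | Bag 1] = (15 + 7 + 10 + 1 + 18)/5 = 51/5
E[X | Bag 2] = (-5 − 2 + 1 + 11 − 5)/5 = 0
E[X] = (3/5)·51/5 + (2/5)·0 = 153/25 ≈ 6.120

6.120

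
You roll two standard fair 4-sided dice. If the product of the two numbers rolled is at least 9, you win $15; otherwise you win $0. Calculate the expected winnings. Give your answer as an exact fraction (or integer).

E[payout] = (3/4)·0 + (1/4)·15 = 15/4

15/4 dollars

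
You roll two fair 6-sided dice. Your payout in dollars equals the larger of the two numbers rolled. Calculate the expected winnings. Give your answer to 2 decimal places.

$4.47

Distribution of the larger of the two numbers rolled: 1 w.p. 1/36, 2 w.p. 1/12, 3 w.p. 5/36, 4 w.p. 7/36, 5 w.p. 1/4, 6 w.p. 11/36
E[payout] = (1/36)·1 + (1/12)·2 + (5/36)·3 + (7/36)·4 + (1/4)·5 + (11/36)·6 = 161/36
≈ $4.47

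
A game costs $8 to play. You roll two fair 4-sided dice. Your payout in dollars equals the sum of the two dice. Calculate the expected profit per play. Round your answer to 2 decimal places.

-$3.00

Distribution of the sum of the two dice: 2 w.p. 1/16, 3 w.p. 1/8, 4 w.p. 3/16, 5 w.p. 1/4, 6 w.p. 3/16, 7 w.p. 1/8, …
E[payout] = (1/16)·2 + (1/8)·3 + (3/16)·4 + (1/4)·5 + (3/16)·6 + (1/8)·7 + (1/16)·8 = 5
Expected profit = 5 − 8 = -3 ≈ -$3.00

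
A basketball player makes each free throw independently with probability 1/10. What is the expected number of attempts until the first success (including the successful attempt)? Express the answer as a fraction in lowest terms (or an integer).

For a geometric distribution, E[trials] = 1/p = 1/(1/10) = 10.

10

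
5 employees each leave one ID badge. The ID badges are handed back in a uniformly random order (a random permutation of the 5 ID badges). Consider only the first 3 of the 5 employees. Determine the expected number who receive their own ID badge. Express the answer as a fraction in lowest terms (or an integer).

3/5

Let Xᵢ = 1 if person i gets their own ID badge. For each i, P(Xᵢ=1) = 1/5.
By linearity of expectation, E[X₁+…+X_3] = 3·(1/5) = 3/5.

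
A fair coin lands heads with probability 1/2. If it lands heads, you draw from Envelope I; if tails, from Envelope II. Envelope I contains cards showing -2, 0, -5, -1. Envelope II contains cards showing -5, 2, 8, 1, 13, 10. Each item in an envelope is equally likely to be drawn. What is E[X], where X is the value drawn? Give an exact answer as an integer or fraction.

17/12

E[X | Envelope I] = (-2 + 0 − 5 − 1)/4 = -2
E[X | Envelope II] = (-5 + 2 + 8 + 1 + 13 + 10)/6 = 29/6
E[X] = (1/2)·(-2) + (1/2)·29/6 = 17/12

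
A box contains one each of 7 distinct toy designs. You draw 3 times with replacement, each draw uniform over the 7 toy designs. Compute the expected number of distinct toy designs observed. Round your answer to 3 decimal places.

Let Xⱼ=1 if type j appears at least once. P(Xⱼ=1) = 1 − ((7−1)/7)^3 = 127/343.
E[#distinct] = 7·127/343 = 127/49.
≈ 2.592

2.592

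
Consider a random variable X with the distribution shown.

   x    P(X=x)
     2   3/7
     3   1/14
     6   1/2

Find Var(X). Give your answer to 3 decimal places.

E[X] = (3/7)·2 + (1/14)·3 + (1/2)·6 = 57/14
E[X²] = (3/7)·4 + (1/14)·9 + (1/2)·36 = 285/14
Var(X) = 285/14 − (57/14)² = 741/196 ≈ 3.781

3.781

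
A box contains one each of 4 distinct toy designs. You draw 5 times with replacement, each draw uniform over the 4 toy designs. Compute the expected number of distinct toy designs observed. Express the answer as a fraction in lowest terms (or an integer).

Let Xⱼ=1 if type j appears at least once. P(Xⱼ=1) = 1 − ((4−1)/4)^5 = 781/1024.
E[#distinct] = 4·781/1024 = 781/256.

781/256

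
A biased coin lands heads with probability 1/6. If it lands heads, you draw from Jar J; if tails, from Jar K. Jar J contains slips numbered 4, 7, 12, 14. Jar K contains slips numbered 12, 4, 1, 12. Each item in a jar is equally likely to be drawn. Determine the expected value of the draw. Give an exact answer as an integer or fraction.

E[X | Jar J] = (4 + 7 + 12 + 14)/4 = 37/4
E[X | Jar K] = (12 + 4 + 1 + 12)/4 = 29/4
E[X] = (1/6)·37/4 + (5/6)·29/4 = 91/12

91/12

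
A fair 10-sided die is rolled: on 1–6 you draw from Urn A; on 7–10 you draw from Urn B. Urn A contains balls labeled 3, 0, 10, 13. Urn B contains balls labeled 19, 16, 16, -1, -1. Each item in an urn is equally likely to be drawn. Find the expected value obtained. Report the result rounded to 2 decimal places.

7.82

E[X | Urn A] = (3 + 0 + 10 + 13)/4 = 13/2
E[X | Urn B] = (19 + 16 + 16 − 1 − 1)/5 = 49/5
E[X] = (3/5)·13/2 + (2/5)·49/5 = 391/50 ≈ 7.82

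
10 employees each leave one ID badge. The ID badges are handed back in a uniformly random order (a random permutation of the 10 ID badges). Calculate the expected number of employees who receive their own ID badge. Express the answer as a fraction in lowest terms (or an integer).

1

Let Xᵢ = 1 if person i gets their own ID badge. For each i, P(Xᵢ=1) = 1/10.
By linearity of expectation, E[X₁+…+X_10] = 10·(1/10) = 1.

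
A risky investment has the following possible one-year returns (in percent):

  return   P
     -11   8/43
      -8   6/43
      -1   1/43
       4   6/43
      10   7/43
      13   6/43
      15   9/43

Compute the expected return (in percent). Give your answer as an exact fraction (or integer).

170/43

E[X] = (8/43)·(-11) + (6/43)·(-8) + (1/43)·(-1) + (6/43)·4 + (7/43)·10 + (6/43)·13 + (9/43)·15
     = 170/43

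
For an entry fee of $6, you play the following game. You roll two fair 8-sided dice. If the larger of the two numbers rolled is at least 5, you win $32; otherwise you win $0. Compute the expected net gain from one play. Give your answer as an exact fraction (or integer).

E[payout] = (1/4)·0 + (3/4)·32 = 24
Expected profit = 24 − 6 = 18

$18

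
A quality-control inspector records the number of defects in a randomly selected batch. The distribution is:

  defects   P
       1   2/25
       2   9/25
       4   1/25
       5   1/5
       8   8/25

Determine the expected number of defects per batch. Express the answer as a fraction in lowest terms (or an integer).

E[X] = (2/25)·1 + (9/25)·2 + (1/25)·4 + (1/5)·5 + (8/25)·8
     = 113/25

113/25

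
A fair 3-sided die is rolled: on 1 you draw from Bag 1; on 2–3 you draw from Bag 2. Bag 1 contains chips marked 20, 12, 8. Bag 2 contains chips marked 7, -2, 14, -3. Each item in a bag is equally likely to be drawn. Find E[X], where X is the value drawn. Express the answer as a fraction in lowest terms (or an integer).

E[X | Bag 1] = (20 + 12 + 8)/3 = 40/3
E[X | Bag 2] = (7 − 2 + 14 − 3)/4 = 4
E[X] = (1/3)·40/3 + (2/3)·4 = 64/9

64/9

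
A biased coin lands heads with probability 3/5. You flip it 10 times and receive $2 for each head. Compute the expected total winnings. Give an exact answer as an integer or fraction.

$12

E[#heads] = 10·3/5 = 6 (linearity over flips).
E[winnings] = 2·6 = 12.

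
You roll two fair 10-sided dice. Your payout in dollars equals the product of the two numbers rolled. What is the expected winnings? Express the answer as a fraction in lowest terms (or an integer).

Distribution of the product of the two numbers rolled: 1 w.p. 1/100, 2 w.p. 1/50, 3 w.p. 1/50, 4 w.p. 3/100, 5 w.p. 1/50, 6 w.p. 1/25, …
E[payout] = (1/100)·1 + (1/50)·2 + (1/50)·3 + (3/100)·4 + (1/50)·5 + (1/25)·6 + (1/50)·7 + (1/25)·8 + (3/100)·9 + (1/25)·10 + (1/25)·12 + (1/50)·14 + (1/50)·15 + (3/100)·16 + (1/25)·18 + (1/25)·20 + (1/50)·21 + (1/25)·24 + (1/100)·25 + (1/50)·27 + (1/50)·28 + (1/25)·30 + (1/50)·32 + (1/50)·35 + (3/100)·36 + (1/25)·40 + (1/50)·42 + (1/50)·45 + (1/50)·48 + (1/100)·49 + (1/50)·50 + (1/50)·54 + (1/50)·56 + (1/50)·60 + (1/50)·63 + (1/100)·64 + (1/50)·70 + (1/50)·72 + (1/50)·80 + (1/100)·81 + (1/50)·90 + (1/100)·100 = 121/4

121/4 dollars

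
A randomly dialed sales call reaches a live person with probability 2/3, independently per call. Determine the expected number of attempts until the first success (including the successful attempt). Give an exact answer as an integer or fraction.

For a geometric distribution, E[trials] = 1/p = 1/(2/3) = 3/2.

3/2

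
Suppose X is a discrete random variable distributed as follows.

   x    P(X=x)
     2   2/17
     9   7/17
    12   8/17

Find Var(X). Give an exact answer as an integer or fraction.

2790/289

E[X] = (2/17)·2 + (7/17)·9 + (8/17)·12 = 163/17
E[X²] = (2/17)·4 + (7/17)·81 + (8/17)·144 = 1727/17
Var(X) = 1727/17 − (163/17)² = 2790/289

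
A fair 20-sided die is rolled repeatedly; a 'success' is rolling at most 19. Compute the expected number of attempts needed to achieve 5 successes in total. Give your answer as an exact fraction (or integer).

By linearity (sum of 5 independent geometric waits), E[trials] = 5/p = 5/(19/20) = 100/19.

100/19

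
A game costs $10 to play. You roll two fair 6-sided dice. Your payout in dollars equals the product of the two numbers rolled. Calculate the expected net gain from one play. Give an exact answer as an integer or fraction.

Distribution of the product of the two numbers rolled: 1 w.p. 1/36, 2 w.p. 1/18, 3 w.p. 1/18, 4 w.p. 1/12, 5 w.p. 1/18, 6 w.p. 1/9, …
E[payout] = (1/36)·1 + (1/18)·2 + (1/18)·3 + (1/12)·4 + (1/18)·5 + (1/9)·6 + (1/18)·8 + (1/36)·9 + (1/18)·10 + (1/9)·12 + (1/18)·15 + (1/36)·16 + (1/18)·18 + (1/18)·20 + (1/18)·24 + (1/36)·25 + (1/18)·30 + (1/36)·36 = 49/4
Expected profit = 49/4 − 10 = 9/4

9/4 dollars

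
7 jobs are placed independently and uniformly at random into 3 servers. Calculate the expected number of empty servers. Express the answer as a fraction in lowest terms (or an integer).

Let Xⱼ=1 if server j is empty. P(Xⱼ=1) = ((3-1)/3)^7 = 128/2187.
By linearity, E[#empty] = 3·128/2187 = 128/729.

128/729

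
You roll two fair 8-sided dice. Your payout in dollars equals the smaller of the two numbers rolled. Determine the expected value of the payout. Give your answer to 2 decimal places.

$3.19

Distribution of the smaller of the two numbers rolled: 1 w.p. 15/64, 2 w.p. 13/64, 3 w.p. 11/64, 4 w.p. 9/64, 5 w.p. 7/64, 6 w.p. 5/64, …
E[payout] = (15/64)·1 + (13/64)·2 + (11/64)·3 + (9/64)·4 + (7/64)·5 + (5/64)·6 + (3/64)·7 + (1/64)·8 = 51/16
≈ $3.19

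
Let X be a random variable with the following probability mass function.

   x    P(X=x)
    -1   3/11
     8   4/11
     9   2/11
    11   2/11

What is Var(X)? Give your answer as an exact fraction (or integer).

2532/121

E[X] = (3/11)·(-1) + (4/11)·8 + (2/11)·9 + (2/11)·11 = 69/11
E[X²] = (3/11)·1 + (4/11)·64 + (2/11)·81 + (2/11)·121 = 663/11
Var(X) = 663/11 − (69/11)² = 2532/121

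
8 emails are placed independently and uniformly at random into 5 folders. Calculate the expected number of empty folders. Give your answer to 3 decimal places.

0.839

Let Xⱼ=1 if folder j is empty. P(Xⱼ=1) = ((5-1)/5)^8 = 65536/390625.
By linearity, E[#empty] = 5·65536/390625 = 65536/78125.
≈ 0.839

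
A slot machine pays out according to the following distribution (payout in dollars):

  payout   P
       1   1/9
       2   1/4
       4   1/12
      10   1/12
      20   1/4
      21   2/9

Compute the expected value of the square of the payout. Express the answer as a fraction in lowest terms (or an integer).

1879/9

E[X²] = (1/9)·1 + (1/4)·4 + (1/12)·16 + (1/12)·100 + (1/4)·400 + (2/9)·441
     = 1879/9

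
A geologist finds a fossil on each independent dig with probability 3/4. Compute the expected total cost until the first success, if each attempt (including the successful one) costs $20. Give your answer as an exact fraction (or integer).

80/3 dollars

E[#attempts] = 1/p = 4/3; E[cost] = 20·4/3 = 80/3.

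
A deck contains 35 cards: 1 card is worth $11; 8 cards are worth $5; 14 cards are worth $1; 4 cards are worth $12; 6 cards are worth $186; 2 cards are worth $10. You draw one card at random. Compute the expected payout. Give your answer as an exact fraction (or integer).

1249/35 dollars

E[payout] = (1/35)·11 + (8/35)·5 + (14/35)·1 + (4/35)·12 + (6/35)·186 + (2/35)·10 = 1249/35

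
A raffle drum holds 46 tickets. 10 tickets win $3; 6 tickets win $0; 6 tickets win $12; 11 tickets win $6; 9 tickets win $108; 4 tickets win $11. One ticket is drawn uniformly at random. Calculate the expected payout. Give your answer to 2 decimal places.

E[payout] = (10/46)·3 + (6/46)·0 + (6/46)·12 + (11/46)·6 + (9/46)·108 + (4/46)·11 = 592/23
≈ $25.74

$25.74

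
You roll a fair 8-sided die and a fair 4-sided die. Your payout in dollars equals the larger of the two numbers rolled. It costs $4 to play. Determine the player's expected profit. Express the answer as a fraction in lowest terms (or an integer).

13/16 dollars

Distribution of the larger of the two numbers rolled: 1 w.p. 1/32, 2 w.p. 3/32, 3 w.p. 5/32, 4 w.p. 7/32, 5 w.p. 1/8, 6 w.p. 1/8, …
E[payout] = (1/32)·1 + (3/32)·2 + (5/32)·3 + (7/32)·4 + (1/8)·5 + (1/8)·6 + (1/8)·7 + (1/8)·8 = 77/16
Expected profit = 77/16 − 4 = 13/16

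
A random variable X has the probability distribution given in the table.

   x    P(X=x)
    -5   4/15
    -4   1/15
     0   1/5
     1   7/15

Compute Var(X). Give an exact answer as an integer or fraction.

1556/225

E[X] = (4/15)·(-5) + (1/15)·(-4) + (1/5)·0 + (7/15)·1 = -17/15
E[X²] = (4/15)·25 + (1/15)·16 + (1/5)·0 + (7/15)·1 = 41/5
Var(X) = 41/5 − (-17/15)² = 1556/225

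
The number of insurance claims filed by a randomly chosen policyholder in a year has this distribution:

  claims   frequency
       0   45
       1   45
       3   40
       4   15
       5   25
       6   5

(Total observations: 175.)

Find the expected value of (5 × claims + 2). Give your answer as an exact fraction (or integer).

90/7

Total = 175, so P(claims=0) = 45/175, etc.
E[5x+2] = (9/35)·2 + (9/35)·7 + (8/35)·17 + (3/35)·22 + (1/7)·27 + (1/35)·32
     = 90/7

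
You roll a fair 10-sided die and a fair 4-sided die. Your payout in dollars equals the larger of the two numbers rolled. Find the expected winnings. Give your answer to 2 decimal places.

$5.75

Distribution of the larger of the two numbers rolled: 1 w.p. 1/40, 2 w.p. 3/40, 3 w.p. 1/8, 4 w.p. 7/40, 5 w.p. 1/10, 6 w.p. 1/10, …
E[payout] = (1/40)·1 + (3/40)·2 + (1/8)·3 + (7/40)·4 + (1/10)·5 + (1/10)·6 + (1/10)·7 + (1/10)·8 + (1/10)·9 + (1/10)·10 = 23/4
≈ $5.75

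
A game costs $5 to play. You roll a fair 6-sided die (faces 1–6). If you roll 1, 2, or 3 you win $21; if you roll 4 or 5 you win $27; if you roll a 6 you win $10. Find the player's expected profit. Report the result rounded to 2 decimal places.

E[payout] = (1/6)·10 + (1/2)·21 + (1/3)·27 = 127/6
Expected profit = 127/6 − 5 = 97/6 ≈ $16.17

$16.17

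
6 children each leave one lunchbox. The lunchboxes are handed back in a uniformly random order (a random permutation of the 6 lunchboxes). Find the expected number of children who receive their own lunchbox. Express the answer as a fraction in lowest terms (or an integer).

Let Xᵢ = 1 if person i gets their own lunchbox. For each i, P(Xᵢ=1) = 1/6.
By linearity of expectation, E[X₁+…+X_6] = 6·(1/6) = 1.

1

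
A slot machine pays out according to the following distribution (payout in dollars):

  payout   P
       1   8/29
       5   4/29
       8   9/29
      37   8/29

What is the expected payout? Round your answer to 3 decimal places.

$13.655

E[X] = (8/29)·1 + (4/29)·5 + (9/29)·8 + (8/29)·37
     = 396/29 ≈ 13.655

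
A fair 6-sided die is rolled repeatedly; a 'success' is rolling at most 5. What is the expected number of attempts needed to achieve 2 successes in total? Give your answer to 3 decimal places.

By linearity (sum of 2 independent geometric waits), E[trials] = 2/p = 2/(5/6) = 12/5.
≈ 2.400

2.400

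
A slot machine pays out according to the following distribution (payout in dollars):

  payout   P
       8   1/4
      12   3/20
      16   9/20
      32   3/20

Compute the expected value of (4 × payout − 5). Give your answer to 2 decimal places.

58.20

E[4x-5] = (1/4)·27 + (3/20)·43 + (9/20)·59 + (3/20)·123
     = 291/5 ≈ 58.20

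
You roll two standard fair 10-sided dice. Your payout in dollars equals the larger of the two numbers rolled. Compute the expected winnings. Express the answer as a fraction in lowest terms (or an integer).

143/20 dollars

Distribution of the larger of the two numbers rolled: 1 w.p. 1/100, 2 w.p. 3/100, 3 w.p. 1/20, 4 w.p. 7/100, 5 w.p. 9/100, 6 w.p. 11/100, …
E[payout] = (1/100)·1 + (3/100)·2 + (1/20)·3 + (7/100)·4 + (9/100)·5 + (11/100)·6 + (13/100)·7 + (3/20)·8 + (17/100)·9 + (19/100)·10 = 143/20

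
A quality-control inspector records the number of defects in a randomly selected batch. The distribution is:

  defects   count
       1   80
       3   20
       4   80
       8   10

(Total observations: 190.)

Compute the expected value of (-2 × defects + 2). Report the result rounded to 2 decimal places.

-3.68

Total = 190, so P(defects=1) = 80/190, etc.
E[-2x+2] = (8/19)·0 + (2/19)·(-4) + (8/19)·(-6) + (1/19)·(-14)
     = -70/19 ≈ -3.68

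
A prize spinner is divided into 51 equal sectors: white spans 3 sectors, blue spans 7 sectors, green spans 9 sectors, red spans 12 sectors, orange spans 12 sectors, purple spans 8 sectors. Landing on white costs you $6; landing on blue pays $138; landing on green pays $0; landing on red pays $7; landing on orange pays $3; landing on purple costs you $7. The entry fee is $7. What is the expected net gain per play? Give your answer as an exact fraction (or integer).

E[payout] = (3/51)·(-6) + (7/51)·138 + (9/51)·0 + (12/51)·7 + (12/51)·3 + (8/51)·(-7) = 1012/51
Expected profit = 1012/51 − 7 = 655/51

655/51 dollars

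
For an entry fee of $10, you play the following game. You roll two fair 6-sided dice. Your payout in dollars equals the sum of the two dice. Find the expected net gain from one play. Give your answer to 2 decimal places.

-$3.00

Distribution of the sum of the two dice: 2 w.p. 1/36, 3 w.p. 1/18, 4 w.p. 1/12, 5 w.p. 1/9, 6 w.p. 5/36, 7 w.p. 1/6, …
E[payout] = (1/36)·2 + (1/18)·3 + (1/12)·4 + (1/9)·5 + (5/36)·6 + (1/6)·7 + (5/36)·8 + (1/9)·9 + (1/12)·10 + (1/18)·11 + (1/36)·12 = 7
Expected profit = 7 − 10 = -3 ≈ -$3.00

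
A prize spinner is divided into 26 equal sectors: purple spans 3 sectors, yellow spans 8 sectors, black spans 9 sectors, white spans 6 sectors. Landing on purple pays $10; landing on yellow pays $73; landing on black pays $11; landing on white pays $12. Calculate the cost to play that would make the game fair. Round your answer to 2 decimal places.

E[payout] = (3/26)·10 + (8/26)·73 + (9/26)·11 + (6/26)·12 = 785/26
Fair fee = E[payout] = 785/26 ≈ $30.19

$30.19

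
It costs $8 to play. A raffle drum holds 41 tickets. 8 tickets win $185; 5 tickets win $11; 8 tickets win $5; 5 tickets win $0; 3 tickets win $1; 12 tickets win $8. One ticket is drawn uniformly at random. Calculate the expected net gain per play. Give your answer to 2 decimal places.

$32.83

E[payout] = (8/41)·185 + (5/41)·11 + (8/41)·5 + (5/41)·0 + (3/41)·1 + (12/41)·8 = 1674/41
Expected profit = 1674/41 − 8 = 1346/41 ≈ $32.83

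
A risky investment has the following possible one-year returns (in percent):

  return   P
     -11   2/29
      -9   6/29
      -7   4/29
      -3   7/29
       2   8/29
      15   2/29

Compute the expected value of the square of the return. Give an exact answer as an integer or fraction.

1469/29

E[X²] = (2/29)·121 + (6/29)·81 + (4/29)·49 + (7/29)·9 + (8/29)·4 + (2/29)·225
     = 1469/29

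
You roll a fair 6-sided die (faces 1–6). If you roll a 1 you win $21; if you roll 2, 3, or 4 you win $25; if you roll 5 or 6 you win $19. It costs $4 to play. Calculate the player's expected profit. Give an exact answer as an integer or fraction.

E[payout] = (1/3)·19 + (1/6)·21 + (1/2)·25 = 67/3
Expected profit = 67/3 − 4 = 55/3

55/3 dollars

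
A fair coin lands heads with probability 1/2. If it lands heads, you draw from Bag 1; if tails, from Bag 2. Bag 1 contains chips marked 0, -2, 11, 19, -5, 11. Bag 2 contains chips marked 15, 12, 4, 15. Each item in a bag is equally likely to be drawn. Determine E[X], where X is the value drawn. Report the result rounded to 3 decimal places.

E[X | Bag 1] = (0 − 2 + 11 + 19 − 5 + 11)/6 = 17/3
E[X | Bag 2] = (15 + 12 + 4 + 15)/4 = 23/2
E[X] = (1/2)·17/3 + (1/2)·23/2 = 103/12 ≈ 8.583

8.583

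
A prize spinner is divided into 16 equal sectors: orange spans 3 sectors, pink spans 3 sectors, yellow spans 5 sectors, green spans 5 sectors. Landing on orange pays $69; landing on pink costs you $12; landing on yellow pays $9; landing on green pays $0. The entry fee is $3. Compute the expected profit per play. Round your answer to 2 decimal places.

E[payout] = (3/16)·69 + (3/16)·(-12) + (5/16)·9 + (5/16)·0 = 27/2
Expected profit = 27/2 − 3 = 21/2 ≈ $10.50

$10.50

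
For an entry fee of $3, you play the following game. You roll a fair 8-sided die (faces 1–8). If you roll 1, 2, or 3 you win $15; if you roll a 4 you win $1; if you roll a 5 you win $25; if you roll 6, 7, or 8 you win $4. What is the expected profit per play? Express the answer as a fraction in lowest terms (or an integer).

E[payout] = (1/8)·1 + (3/8)·4 + (3/8)·15 + (1/8)·25 = 83/8
Expected profit = 83/8 − 3 = 59/8

59/8 dollars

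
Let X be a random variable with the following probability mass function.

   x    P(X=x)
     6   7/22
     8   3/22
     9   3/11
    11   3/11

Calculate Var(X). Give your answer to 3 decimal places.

E[X] = (7/22)·6 + (3/22)·8 + (3/11)·9 + (3/11)·11 = 93/11
E[X²] = (7/22)·36 + (3/22)·64 + (3/11)·81 + (3/11)·121 = 828/11
Var(X) = 828/11 − (93/11)² = 459/121 ≈ 3.793

3.793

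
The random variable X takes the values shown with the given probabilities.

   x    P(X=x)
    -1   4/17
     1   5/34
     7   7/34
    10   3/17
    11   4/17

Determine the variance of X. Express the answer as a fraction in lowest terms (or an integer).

6945/289

E[X] = (4/17)·(-1) + (5/34)·1 + (7/34)·7 + (3/17)·10 + (4/17)·11 = 97/17
E[X²] = (4/17)·1 + (5/34)·1 + (7/34)·49 + (3/17)·100 + (4/17)·121 = 962/17
Var(X) = 962/17 − (97/17)² = 6945/289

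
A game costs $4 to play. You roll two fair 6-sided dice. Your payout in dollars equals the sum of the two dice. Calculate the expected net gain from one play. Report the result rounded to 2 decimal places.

$3.00

Distribution of the sum of the two dice: 2 w.p. 1/36, 3 w.p. 1/18, 4 w.p. 1/12, 5 w.p. 1/9, 6 w.p. 5/36, 7 w.p. 1/6, …
E[payout] = (1/36)·2 + (1/18)·3 + (1/12)·4 + (1/9)·5 + (5/36)·6 + (1/6)·7 + (5/36)·8 + (1/9)·9 + (1/12)·10 + (1/18)·11 + (1/36)·12 = 7
Expected profit = 7 − 4 = 3 ≈ $3.00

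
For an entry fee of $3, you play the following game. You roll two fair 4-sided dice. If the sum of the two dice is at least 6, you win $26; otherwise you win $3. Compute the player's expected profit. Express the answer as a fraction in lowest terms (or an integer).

E[payout] = (5/8)·3 + (3/8)·26 = 93/8
Expected profit = 93/8 − 3 = 69/8

69/8 dollars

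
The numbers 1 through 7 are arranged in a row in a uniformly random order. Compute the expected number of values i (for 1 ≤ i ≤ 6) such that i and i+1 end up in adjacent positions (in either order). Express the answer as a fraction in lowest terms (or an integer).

For each i ∈ {1,…,6}, let Xᵢ = 1 if i and i+1 are adjacent. P(Xᵢ=1) = 2·(7−1)!/7! = 2/7.
By linearity, E[ΣXᵢ] = (6)·(2/7) = 12/7.

12/7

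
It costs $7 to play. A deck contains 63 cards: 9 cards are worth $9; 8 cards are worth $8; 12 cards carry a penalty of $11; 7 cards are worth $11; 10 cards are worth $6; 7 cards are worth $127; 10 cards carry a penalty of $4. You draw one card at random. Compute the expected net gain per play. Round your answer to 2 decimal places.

E[payout] = (9/63)·9 + (8/63)·8 + (12/63)·(-11) + (7/63)·11 + (10/63)·6 + (7/63)·127 + (10/63)·(-4) = 111/7
Expected profit = 111/7 − 7 = 62/7 ≈ $8.86

$8.86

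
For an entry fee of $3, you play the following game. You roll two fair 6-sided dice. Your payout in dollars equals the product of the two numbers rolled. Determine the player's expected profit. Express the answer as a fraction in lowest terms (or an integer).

37/4 dollars

Distribution of the product of the two numbers rolled: 1 w.p. 1/36, 2 w.p. 1/18, 3 w.p. 1/18, 4 w.p. 1/12, 5 w.p. 1/18, 6 w.p. 1/9, …
E[payout] = (1/36)·1 + (1/18)·2 + (1/18)·3 + (1/12)·4 + (1/18)·5 + (1/9)·6 + (1/18)·8 + (1/36)·9 + (1/18)·10 + (1/9)·12 + (1/18)·15 + (1/36)·16 + (1/18)·18 + (1/18)·20 + (1/18)·24 + (1/36)·25 + (1/18)·30 + (1/36)·36 = 49/4
Expected profit = 49/4 − 3 = 37/4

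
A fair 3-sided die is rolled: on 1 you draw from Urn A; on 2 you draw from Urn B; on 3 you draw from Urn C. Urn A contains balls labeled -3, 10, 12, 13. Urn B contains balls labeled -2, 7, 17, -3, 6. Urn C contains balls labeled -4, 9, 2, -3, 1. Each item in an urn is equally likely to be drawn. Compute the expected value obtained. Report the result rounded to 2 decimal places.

E[X | Urn A] = (-3 + 10 + 12 + 13)/4 = 8
E[X | Urn B] = (-2 + 7 + 17 − 3 + 6)/5 = 5
E[X | Urn C] = (-4 + 9 + 2 − 3 + 1)/5 = 1
E[X] = (1/3)·8 + (1/3)·5 + (1/3)·1 = 14/3 ≈ 4.67

4.67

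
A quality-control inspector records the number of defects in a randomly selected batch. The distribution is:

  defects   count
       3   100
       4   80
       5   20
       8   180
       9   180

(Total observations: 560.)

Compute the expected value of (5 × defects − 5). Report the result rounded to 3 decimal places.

28.750

Total = 560, so P(defects=3) = 100/560, etc.
E[5x-5] = (5/28)·10 + (1/7)·15 + (1/28)·20 + (9/28)·35 + (9/28)·40
     = 115/4 ≈ 28.750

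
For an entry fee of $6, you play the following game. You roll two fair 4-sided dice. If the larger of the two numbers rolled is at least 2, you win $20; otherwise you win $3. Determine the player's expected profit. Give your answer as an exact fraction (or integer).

E[payout] = (1/16)·3 + (15/16)·20 = 303/16
Expected profit = 303/16 − 6 = 207/16

207/16 dollars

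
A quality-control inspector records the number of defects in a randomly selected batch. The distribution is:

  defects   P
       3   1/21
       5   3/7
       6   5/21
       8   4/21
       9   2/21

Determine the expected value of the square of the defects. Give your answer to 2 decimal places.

39.62

E[X²] = (1/21)·9 + (3/7)·25 + (5/21)·36 + (4/21)·64 + (2/21)·81
     = 832/21 ≈ 39.62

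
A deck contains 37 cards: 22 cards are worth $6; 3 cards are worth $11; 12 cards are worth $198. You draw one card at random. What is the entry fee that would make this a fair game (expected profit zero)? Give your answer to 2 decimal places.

$68.68

E[payout] = (22/37)·6 + (3/37)·11 + (12/37)·198 = 2541/37
Fair fee = E[payout] = 2541/37 ≈ $68.68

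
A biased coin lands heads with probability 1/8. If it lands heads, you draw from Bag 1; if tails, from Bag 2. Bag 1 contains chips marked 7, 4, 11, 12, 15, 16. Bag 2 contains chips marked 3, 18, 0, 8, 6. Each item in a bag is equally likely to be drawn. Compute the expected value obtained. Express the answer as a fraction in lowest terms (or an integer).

E[X | Bag 1] = (7 + 4 + 11 + 12 + 15 + 16)/6 = 65/6
E[X | Bag 2] = (3 + 18 + 0 + 8 + 6)/5 = 7
E[X] = (1/8)·65/6 + (7/8)·7 = 359/48

359/48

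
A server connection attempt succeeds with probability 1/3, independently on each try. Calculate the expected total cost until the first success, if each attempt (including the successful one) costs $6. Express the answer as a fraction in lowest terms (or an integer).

$18

E[#attempts] = 1/p = 3; E[cost] = 6·3 = 18.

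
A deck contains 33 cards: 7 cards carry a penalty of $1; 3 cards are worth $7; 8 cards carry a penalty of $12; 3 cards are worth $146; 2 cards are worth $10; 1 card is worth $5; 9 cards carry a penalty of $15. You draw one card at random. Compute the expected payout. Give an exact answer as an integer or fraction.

E[payout] = (7/33)·(-1) + (3/33)·7 + (8/33)·(-12) + (3/33)·146 + (2/33)·10 + (1/33)·5 + (9/33)·(-15) = 82/11

82/11 dollars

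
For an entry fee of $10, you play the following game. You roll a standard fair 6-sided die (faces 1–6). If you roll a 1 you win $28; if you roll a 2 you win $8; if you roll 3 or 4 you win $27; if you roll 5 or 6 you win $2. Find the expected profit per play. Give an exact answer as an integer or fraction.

E[payout] = (1/3)·2 + (1/6)·8 + (1/3)·27 + (1/6)·28 = 47/3
Expected profit = 47/3 − 10 = 17/3

17/3 dollars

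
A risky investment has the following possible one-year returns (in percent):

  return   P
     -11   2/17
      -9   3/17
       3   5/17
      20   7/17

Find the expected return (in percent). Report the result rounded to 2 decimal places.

6.24

E[X] = (2/17)·(-11) + (3/17)·(-9) + (5/17)·3 + (7/17)·20
     = 106/17 ≈ 6.24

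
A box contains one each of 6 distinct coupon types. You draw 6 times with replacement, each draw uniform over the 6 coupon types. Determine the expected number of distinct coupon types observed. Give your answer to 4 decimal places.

Let Xⱼ=1 if type j appears at least once. P(Xⱼ=1) = 1 − ((6−1)/6)^6 = 31031/46656.
E[#distinct] = 6·31031/46656 = 31031/7776.
≈ 3.9906

3.9906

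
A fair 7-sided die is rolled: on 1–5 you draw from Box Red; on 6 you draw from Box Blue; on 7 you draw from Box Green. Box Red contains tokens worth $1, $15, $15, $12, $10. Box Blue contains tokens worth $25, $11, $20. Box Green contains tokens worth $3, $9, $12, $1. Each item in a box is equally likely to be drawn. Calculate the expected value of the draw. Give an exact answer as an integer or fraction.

E[X | Box Red] = (1 + 15 + 15 + 12 + 10)/5 = 53/5
E[X | Box Blue] = (25 + 11 + 20)/3 = 56/3
E[X | Box Green] = (3 + 9 + 12 + 1)/4 = 25/4
E[X] = (5/7)·53/5 + (1/7)·56/3 + (1/7)·25/4 = 935/84

935/84 dollars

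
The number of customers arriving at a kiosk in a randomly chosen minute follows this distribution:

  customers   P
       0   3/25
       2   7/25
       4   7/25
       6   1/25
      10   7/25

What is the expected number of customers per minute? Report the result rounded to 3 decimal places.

E[X] = (3/25)·0 + (7/25)·2 + (7/25)·4 + (1/25)·6 + (7/25)·10
     = 118/25 ≈ 4.720

4.720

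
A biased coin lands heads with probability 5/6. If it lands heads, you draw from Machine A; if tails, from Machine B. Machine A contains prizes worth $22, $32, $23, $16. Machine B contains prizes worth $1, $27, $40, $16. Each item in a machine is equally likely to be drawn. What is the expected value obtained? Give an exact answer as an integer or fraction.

E[X | Machine A] = (22 + 32 + 23 + 16)/4 = 93/4
E[X | Machine B] = (1 + 27 + 40 + 16)/4 = 21
E[X] = (5/6)·93/4 + (1/6)·21 = 183/8

183/8 dollars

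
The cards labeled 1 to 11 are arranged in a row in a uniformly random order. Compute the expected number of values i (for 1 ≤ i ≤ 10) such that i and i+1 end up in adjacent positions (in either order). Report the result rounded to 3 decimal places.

1.818

For each i ∈ {1,…,10}, let Xᵢ = 1 if i and i+1 are adjacent. P(Xᵢ=1) = 2·(11−1)!/11! = 2/11.
By linearity, E[ΣXᵢ] = (10)·(2/11) = 20/11.
≈ 1.818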